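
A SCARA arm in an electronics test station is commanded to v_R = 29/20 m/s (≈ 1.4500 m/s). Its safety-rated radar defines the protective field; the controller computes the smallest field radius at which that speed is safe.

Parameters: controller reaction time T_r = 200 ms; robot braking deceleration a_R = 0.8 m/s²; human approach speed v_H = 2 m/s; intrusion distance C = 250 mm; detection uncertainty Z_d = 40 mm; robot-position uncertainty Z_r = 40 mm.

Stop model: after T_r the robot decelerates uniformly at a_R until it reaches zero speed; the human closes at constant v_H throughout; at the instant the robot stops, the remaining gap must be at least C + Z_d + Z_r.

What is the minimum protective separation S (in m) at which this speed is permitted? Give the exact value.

braking lasts T_s = (29/20)/(4/5) = 1.8125 s
reaction-phase robot travel = 1.4500·0.2000 = 0.2900 m
braking distance = 1.4500²/(2·0.8000) = 1.3141 m
human closes 2.0000·2.0125 = 4.0250 m
residual clearance needed = 0.2500+0.0400+0.0400 = 0.3300 m
S_min ≈ 0.2900+1.3141+4.0250+0.3300  ⇒  S_min = 19069/3200 m

S_min = 19069/3200 m = 5.9591 m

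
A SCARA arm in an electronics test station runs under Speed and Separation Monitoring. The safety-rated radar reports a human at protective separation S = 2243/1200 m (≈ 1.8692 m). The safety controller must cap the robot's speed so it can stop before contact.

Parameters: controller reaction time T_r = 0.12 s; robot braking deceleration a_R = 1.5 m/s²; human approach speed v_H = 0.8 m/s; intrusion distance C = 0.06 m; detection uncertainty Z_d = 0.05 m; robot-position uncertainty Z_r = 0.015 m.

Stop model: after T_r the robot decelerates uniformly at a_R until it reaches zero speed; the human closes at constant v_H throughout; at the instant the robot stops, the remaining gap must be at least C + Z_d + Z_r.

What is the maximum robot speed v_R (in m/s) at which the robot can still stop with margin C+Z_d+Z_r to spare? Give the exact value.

v_R_max = 29/20 m/s = 1.4500 m/s

at the boundary: (1/3)·v² + (49/75)·v + (-9889/6000) = 0
  disc = (49/75)² − 4·(1/3)·(-9889/6000) = 6561/2500 ; √disc = 81/50
  v_R = (−(49/75) + 81/50) / (2·(1/3)) = 29/20 m/s
check:
stop time T_s = (29/20)/(3/2) = 0.9667 s
robot in T_r: 1.4500·0.1200 = 0.1740 m
robot covers 1.4500·0.9667 − ½·1.5000·0.9667² = 0.7008 m while stopping
human over T_r+T_s: 0.8000·(0.1200+0.9667) = 0.8693 m
margins: 0.0600+0.0500+0.0150 = 0.1250 m
sum ≈ 0.1740+0.7008+0.8693+0.1250 ≈ 1.8692 m = S ✓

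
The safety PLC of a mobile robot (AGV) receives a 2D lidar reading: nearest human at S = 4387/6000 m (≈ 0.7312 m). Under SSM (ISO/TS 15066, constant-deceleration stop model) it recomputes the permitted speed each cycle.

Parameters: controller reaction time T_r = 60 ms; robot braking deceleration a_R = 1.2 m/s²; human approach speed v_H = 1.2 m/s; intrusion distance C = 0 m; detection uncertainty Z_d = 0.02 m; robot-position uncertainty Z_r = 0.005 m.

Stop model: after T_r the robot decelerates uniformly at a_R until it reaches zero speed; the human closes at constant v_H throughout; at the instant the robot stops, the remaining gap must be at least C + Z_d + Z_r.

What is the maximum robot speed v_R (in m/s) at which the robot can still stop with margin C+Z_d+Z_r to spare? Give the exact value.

v_R_max = 1/2 m/s = 0.5000 m/s

collect terms ⇒ (5/12)·v_R² + (53/50)·v_R + (-761/1200) = 0
  disc = (53/50)² − 4·(5/12)·(-761/1200) = 196249/90000 ; √disc = 443/300
  v_R = (−(53/50) + 443/300) / (2·(5/12)) = 1/2 m/s
check:
T_s = v_R/a_R = (1/2)/(6/5) = 0.4167 s
robot in T_r: 0.5000·0.0600 = 0.0300 m
robot covers 0.5000·0.4167 − ½·1.2000·0.4167² = 0.1042 m while stopping
human closes 1.2000·0.4767 = 0.5720 m
residual clearance needed = 0.0000+0.0200+0.0050 = 0.0250 m
sum ≈ 0.0300+0.1042+0.5720+0.0250 ≈ 0.7312 m = S ✓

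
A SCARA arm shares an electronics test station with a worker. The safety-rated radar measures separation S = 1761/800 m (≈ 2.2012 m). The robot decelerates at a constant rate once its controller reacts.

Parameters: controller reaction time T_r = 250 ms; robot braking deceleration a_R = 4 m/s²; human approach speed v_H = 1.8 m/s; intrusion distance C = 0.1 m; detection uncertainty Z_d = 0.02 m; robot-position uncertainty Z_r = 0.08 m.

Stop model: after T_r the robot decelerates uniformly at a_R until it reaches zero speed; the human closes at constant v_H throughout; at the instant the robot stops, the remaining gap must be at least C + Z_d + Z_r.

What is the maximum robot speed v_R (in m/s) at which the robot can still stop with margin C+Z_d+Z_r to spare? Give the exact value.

v_R_max = 17/10 m/s = 1.7000 m/s

quadratic (1/8)·v² + (7/10)·v + (-1241/800) = 0
  disc = (7/10)² − 4·(1/8)·(-1241/800) = 81/64 ; √disc = 9/8
  v_R = (−(7/10) + 9/8) / (2·(1/8)) = 17/10 m/s
check:
stop time T_s = (17/10)/4 = 0.4250 s
robot covers v_R·T_r = 1.7000·0.2500 = 0.4250 m before braking
braking distance = 1.7000²/(2·4.0000) = 0.3613 m
person approaches 1.8000·(0.2500+0.4250) = 1.2150 m
residual clearance needed = 0.1000+0.0200+0.0800 = 0.2000 m
sum ≈ 0.4250+0.3613+1.2150+0.2000 ≈ 2.2012 m = S ✓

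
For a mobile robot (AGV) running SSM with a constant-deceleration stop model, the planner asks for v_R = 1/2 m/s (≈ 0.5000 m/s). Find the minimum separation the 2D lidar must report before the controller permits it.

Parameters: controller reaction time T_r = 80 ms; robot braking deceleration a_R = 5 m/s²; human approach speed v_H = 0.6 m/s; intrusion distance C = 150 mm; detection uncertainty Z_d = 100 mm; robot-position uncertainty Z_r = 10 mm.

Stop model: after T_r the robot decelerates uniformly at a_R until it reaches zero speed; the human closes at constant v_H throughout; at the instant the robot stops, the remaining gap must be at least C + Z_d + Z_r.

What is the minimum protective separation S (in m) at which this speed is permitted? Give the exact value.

S_min = 433/1000 m = 0.4330 m

braking lasts T_s = (1/2)/5 = 0.1000 s
robot covers v_R·T_r = 0.5000·0.0800 = 0.0400 m before braking
robot covers 0.5000·0.1000 − ½·5.0000·0.1000² = 0.0250 m while stopping
person approaches 0.6000·(0.0800+0.1000) = 0.1080 m
C+Z_d+Z_r = 0.1500+0.1000+0.0100 = 0.2600 m
S_min ≈ 0.0400+0.0250+0.1080+0.2600  ⇒  S_min = 433/1000 m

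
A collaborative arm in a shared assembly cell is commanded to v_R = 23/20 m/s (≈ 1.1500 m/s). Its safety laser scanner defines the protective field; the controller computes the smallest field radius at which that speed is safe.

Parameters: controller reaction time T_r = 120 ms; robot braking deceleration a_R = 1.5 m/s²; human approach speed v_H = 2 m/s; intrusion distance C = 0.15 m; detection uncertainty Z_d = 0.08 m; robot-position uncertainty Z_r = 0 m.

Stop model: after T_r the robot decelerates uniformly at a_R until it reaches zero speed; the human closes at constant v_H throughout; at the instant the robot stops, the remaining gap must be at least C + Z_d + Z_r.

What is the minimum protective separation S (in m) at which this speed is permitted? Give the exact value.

S_min = 15493/6000 m = 2.5822 m

T_s = v_R/a_R = (23/20)/(3/2) = 0.7667 s
reaction-phase robot travel = 1.1500·0.1200 = 0.1380 m
braking distance = 1.1500²/(2·1.5000) = 0.4408 m
human closes 2.0000·0.8867 = 1.7733 m
residual clearance needed = 0.1500+0.0800+0.0000 = 0.2300 m
S_min ≈ 0.1380+0.4408+1.7733+0.2300  ⇒  S_min = 15493/6000 m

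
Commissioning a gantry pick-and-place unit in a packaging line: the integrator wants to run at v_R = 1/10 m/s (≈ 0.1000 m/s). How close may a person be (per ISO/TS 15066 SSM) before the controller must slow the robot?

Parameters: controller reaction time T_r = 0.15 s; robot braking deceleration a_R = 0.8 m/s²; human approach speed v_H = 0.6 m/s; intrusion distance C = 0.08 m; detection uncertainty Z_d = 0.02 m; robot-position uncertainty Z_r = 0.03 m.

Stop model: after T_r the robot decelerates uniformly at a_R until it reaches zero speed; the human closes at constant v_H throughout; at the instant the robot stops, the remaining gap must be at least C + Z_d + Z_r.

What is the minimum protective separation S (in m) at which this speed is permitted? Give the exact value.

S_min = 253/800 m = 0.3162 m

stop time T_s = (1/10)/(4/5) = 0.1250 s
robot covers v_R·T_r = 0.1000·0.1500 = 0.0150 m before braking
robot under decel: 0.1000²/(2·0.8000) = 0.0063 m
human over T_r+T_s: 0.6000·(0.1500+0.1250) = 0.1650 m
residual clearance needed = 0.0800+0.0200+0.0300 = 0.1300 m
S_min ≈ 0.0150+0.0063+0.1650+0.1300  ⇒  S_min = 253/800 m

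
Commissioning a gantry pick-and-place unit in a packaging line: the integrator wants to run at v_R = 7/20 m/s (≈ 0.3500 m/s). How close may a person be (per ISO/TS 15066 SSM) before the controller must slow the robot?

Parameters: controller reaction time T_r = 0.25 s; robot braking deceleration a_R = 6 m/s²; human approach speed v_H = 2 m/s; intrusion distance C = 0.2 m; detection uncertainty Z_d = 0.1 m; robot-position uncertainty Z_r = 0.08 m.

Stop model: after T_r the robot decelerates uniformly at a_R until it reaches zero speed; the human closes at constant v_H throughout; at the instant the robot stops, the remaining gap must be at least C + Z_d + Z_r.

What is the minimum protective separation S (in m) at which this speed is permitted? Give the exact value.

S_min = 1751/1600 m = 1.0944 m

T_s = v_R/a_R = (7/20)/6 = 0.0583 s
robot covers v_R·T_r = 0.3500·0.2500 = 0.0875 m before braking
robot under decel: 0.3500²/(2·6.0000) = 0.0102 m
person approaches 2.0000·(0.2500+0.0583) = 0.6167 m
C+Z_d+Z_r = 0.2000+0.1000+0.0800 = 0.3800 m
S_min ≈ 0.0875+0.0102+0.6167+0.3800  ⇒  S_min = 1751/1600 m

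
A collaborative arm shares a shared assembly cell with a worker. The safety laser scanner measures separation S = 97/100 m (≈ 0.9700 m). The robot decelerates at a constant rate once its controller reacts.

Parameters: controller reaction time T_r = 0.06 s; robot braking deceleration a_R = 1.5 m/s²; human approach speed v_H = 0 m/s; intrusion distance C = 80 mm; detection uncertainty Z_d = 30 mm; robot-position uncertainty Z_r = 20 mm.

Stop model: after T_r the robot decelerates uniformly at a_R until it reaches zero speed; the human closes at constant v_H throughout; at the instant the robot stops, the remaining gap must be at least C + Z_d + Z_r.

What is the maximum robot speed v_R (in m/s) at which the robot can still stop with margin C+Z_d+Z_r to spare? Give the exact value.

collect terms ⇒ (1/3)·v_R² + (3/50)·v_R + (-21/25) = 0
  disc = (3/50)² − 4·(1/3)·(-21/25) = 2809/2500 ; √disc = 53/50
  v_R = (−(3/50) + 53/50) / (2·(1/3)) = 3/2 m/s
check:
stop time T_s = (3/2)/(3/2) = 1.0000 s
robot in T_r: 1.5000·0.0600 = 0.0900 m
robot under decel: 1.5000²/(2·1.5000) = 0.7500 m
human closes 0.0000·1.0600 = 0.0000 m
margins: 0.0800+0.0300+0.0200 = 0.1300 m
sum ≈ 0.0900+0.7500+0.0000+0.1300 ≈ 0.9700 m = S ✓

v_R_max = 3/2 m/s = 1.5000 m/s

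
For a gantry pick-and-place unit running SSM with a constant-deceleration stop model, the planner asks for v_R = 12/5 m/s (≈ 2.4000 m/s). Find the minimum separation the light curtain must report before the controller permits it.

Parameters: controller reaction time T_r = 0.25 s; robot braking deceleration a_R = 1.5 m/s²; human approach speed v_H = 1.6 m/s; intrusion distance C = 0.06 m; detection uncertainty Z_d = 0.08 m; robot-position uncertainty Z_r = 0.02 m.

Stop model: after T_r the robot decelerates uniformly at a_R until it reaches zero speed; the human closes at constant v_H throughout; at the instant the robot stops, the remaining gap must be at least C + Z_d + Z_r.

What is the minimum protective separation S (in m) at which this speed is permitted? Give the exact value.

braking lasts T_s = (12/5)/(3/2) = 1.6000 s
robot in T_r: 2.4000·0.2500 = 0.6000 m
robot under decel: 2.4000²/(2·1.5000) = 1.9200 m
person approaches 1.6000·(0.2500+1.6000) = 2.9600 m
C+Z_d+Z_r = 0.0600+0.0800+0.0200 = 0.1600 m
S_min ≈ 0.6000+1.9200+2.9600+0.1600  ⇒  S_min = 141/25 m

S_min = 141/25 m = 5.6400 m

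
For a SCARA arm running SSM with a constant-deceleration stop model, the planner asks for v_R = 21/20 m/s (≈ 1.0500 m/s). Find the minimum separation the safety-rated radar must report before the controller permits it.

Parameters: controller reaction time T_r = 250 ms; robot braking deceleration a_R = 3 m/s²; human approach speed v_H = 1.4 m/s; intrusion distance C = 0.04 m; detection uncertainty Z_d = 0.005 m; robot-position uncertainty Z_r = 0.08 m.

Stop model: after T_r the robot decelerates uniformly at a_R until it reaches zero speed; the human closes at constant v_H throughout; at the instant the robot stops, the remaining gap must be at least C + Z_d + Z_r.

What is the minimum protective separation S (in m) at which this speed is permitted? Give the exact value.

S_min = 1129/800 m = 1.4112 m

braking lasts T_s = (21/20)/3 = 0.3500 s
robot covers v_R·T_r = 1.0500·0.2500 = 0.2625 m before braking
robot covers 1.0500·0.3500 − ½·3.0000·0.3500² = 0.1837 m while stopping
human closes 1.4000·0.6000 = 0.8400 m
C+Z_d+Z_r = 0.0400+0.0050+0.0800 = 0.1250 m
S_min ≈ 0.2625+0.1837+0.8400+0.1250  ⇒  S_min = 1129/800 m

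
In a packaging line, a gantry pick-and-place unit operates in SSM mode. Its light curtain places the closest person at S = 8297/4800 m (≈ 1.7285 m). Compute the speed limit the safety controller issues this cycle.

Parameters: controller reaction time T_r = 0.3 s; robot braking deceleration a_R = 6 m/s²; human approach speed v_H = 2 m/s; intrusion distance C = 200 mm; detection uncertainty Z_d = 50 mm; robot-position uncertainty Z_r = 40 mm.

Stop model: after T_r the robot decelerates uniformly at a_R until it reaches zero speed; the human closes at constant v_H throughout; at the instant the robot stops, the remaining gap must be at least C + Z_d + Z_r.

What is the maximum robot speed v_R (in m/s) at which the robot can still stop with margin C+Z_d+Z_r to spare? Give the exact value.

quadratic (1/12)·v² + (19/30)·v + (-161/192) = 0
  disc = (19/30)² − 4·(1/12)·(-161/192) = 1089/1600 ; √disc = 33/40
  v_R = (−(19/30) + 33/40) / (2·(1/12)) = 23/20 m/s
check:
braking lasts T_s = (23/20)/6 = 0.1917 s
robot in T_r: 1.1500·0.3000 = 0.3450 m
braking distance = 1.1500²/(2·6.0000) = 0.1102 m
human over T_r+T_s: 2.0000·(0.3000+0.1917) = 0.9833 m
C+Z_d+Z_r = 0.2000+0.0500+0.0400 = 0.2900 m
sum ≈ 0.3450+0.1102+0.9833+0.2900 ≈ 1.7285 m = S ✓

v_R_max = 23/20 m/s = 1.1500 m/s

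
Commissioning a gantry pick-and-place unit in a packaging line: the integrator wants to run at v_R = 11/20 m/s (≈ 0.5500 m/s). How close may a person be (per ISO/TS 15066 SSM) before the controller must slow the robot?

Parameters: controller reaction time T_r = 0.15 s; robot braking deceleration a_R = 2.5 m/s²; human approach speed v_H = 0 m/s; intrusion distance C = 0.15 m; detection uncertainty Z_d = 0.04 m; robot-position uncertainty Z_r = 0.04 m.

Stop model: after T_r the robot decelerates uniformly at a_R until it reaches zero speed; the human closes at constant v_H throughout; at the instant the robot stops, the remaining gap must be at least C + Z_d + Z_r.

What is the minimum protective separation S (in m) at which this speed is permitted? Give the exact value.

T_s = v_R/a_R = (11/20)/(5/2) = 0.2200 s
reaction-phase robot travel = 0.5500·0.1500 = 0.0825 m
robot covers 0.5500·0.2200 − ½·2.5000·0.2200² = 0.0605 m while stopping
person approaches 0.0000·(0.1500+0.2200) = 0.0000 m
margins: 0.1500+0.0400+0.0400 = 0.2300 m
S_min ≈ 0.0825+0.0605+0.0000+0.2300  ⇒  S_min = 373/1000 m

S_min = 373/1000 m = 0.3730 m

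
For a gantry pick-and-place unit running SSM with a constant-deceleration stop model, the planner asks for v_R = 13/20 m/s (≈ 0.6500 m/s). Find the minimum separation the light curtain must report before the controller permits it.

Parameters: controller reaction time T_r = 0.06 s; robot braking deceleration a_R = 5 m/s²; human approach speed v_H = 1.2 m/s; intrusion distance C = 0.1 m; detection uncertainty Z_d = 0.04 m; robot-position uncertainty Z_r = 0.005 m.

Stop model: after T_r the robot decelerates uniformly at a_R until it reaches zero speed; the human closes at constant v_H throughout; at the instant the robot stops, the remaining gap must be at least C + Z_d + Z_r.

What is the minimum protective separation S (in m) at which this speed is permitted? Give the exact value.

S_min = 1817/4000 m = 0.4542 m

T_s = v_R/a_R = (13/20)/5 = 0.1300 s
reaction-phase robot travel = 0.6500·0.0600 = 0.0390 m
braking distance = 0.6500²/(2·5.0000) = 0.0423 m
human over T_r+T_s: 1.2000·(0.0600+0.1300) = 0.2280 m
C+Z_d+Z_r = 0.1000+0.0400+0.0050 = 0.1450 m
S_min ≈ 0.0390+0.0423+0.2280+0.1450  ⇒  S_min = 1817/4000 m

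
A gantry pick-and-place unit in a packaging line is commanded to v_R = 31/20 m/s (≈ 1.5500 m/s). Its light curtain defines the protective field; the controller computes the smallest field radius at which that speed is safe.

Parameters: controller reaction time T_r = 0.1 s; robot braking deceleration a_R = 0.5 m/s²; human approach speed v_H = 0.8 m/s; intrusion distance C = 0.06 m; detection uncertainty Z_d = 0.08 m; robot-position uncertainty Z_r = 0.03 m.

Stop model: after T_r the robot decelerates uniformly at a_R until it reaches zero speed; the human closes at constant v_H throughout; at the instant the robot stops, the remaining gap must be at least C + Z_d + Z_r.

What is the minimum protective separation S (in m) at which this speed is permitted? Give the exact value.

braking lasts T_s = (31/20)/(1/2) = 3.1000 s
robot covers v_R·T_r = 1.5500·0.1000 = 0.1550 m before braking
braking distance = 1.5500²/(2·0.5000) = 2.4025 m
human closes 0.8000·3.2000 = 2.5600 m
margins: 0.0600+0.0800+0.0300 = 0.1700 m
S_min ≈ 0.1550+2.4025+2.5600+0.1700  ⇒  S_min = 423/80 m

S_min = 423/80 m = 5.2875 m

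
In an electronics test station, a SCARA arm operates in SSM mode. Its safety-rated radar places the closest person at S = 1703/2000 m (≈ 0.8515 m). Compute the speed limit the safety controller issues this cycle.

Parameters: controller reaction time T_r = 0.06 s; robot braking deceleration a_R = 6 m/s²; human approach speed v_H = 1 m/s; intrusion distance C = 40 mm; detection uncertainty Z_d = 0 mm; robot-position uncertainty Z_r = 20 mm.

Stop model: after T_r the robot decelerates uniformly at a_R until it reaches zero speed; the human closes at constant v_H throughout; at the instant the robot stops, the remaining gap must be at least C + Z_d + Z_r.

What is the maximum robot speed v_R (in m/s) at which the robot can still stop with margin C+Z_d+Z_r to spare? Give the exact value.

at the boundary: (1/12)·v² + (17/75)·v + (-1463/2000) = 0
  disc = (17/75)² − 4·(1/12)·(-1463/2000) = 26569/90000 ; √disc = 163/300
  v_R = (−(17/75) + 163/300) / (2·(1/12)) = 19/10 m/s
check:
T_s = v_R/a_R = (19/10)/6 = 0.3167 s
robot covers v_R·T_r = 1.9000·0.0600 = 0.1140 m before braking
braking distance = 1.9000²/(2·6.0000) = 0.3008 m
person approaches 1.0000·(0.0600+0.3167) = 0.3767 m
C+Z_d+Z_r = 0.0400+0.0000+0.0200 = 0.0600 m
sum ≈ 0.1140+0.3008+0.3767+0.0600 ≈ 0.8515 m = S ✓

v_R_max = 19/10 m/s = 1.9000 m/s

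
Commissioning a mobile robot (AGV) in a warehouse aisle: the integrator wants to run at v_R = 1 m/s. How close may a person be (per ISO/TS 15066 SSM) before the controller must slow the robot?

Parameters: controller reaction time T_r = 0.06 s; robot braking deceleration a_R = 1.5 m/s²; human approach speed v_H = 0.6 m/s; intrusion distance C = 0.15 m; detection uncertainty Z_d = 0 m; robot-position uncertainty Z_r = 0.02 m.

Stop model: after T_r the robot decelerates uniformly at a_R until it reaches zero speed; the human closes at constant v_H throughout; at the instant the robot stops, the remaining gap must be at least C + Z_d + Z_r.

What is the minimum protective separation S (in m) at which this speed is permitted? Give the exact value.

stop time T_s = 1/(3/2) = 0.6667 s
reaction-phase robot travel = 1.0000·0.0600 = 0.0600 m
robot under decel: 1.0000²/(2·1.5000) = 0.3333 m
person approaches 0.6000·(0.0600+0.6667) = 0.4360 m
residual clearance needed = 0.1500+0.0000+0.0200 = 0.1700 m
S_min ≈ 0.0600+0.3333+0.4360+0.1700  ⇒  S_min = 1499/1500 m

S_min = 1499/1500 m = 0.9993 m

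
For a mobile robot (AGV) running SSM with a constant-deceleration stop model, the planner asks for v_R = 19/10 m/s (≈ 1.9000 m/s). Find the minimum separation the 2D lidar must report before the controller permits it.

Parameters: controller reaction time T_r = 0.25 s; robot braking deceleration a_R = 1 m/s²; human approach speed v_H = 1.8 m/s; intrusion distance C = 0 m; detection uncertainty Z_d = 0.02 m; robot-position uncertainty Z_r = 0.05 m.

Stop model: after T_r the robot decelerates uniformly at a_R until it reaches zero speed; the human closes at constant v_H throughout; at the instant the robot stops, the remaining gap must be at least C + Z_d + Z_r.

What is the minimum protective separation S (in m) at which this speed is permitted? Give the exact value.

braking lasts T_s = (19/10)/1 = 1.9000 s
reaction-phase robot travel = 1.9000·0.2500 = 0.4750 m
braking distance = 1.9000²/(2·1.0000) = 1.8050 m
human over T_r+T_s: 1.8000·(0.2500+1.9000) = 3.8700 m
residual clearance needed = 0.0000+0.0200+0.0500 = 0.0700 m
S_min ≈ 0.4750+1.8050+3.8700+0.0700  ⇒  S_min = 311/50 m

S_min = 311/50 m = 6.2200 m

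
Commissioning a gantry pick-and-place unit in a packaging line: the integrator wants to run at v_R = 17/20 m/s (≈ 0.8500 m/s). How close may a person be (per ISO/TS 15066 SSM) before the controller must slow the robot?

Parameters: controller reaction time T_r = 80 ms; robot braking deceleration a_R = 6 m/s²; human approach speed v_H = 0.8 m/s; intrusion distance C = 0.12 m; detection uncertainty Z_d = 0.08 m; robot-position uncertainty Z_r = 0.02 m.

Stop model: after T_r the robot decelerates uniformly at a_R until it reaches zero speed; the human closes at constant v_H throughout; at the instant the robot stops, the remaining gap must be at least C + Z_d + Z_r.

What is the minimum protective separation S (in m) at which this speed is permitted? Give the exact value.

S_min = 12613/24000 m = 0.5255 m

stop time T_s = (17/20)/6 = 0.1417 s
robot covers v_R·T_r = 0.8500·0.0800 = 0.0680 m before braking
robot covers 0.8500·0.1417 − ½·6.0000·0.1417² = 0.0602 m while stopping
human closes 0.8000·0.2217 = 0.1773 m
margins: 0.1200+0.0800+0.0200 = 0.2200 m
S_min ≈ 0.0680+0.0602+0.1773+0.2200  ⇒  S_min = 12613/24000 m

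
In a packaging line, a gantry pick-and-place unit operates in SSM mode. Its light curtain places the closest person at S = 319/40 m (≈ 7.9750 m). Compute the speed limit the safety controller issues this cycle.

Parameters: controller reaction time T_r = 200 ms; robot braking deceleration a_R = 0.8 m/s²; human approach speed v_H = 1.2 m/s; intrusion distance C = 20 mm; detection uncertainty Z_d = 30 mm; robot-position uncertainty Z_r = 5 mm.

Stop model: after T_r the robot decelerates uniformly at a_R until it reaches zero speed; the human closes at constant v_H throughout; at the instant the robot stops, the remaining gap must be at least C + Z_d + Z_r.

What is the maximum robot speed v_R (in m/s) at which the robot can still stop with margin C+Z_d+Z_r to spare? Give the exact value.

collect terms ⇒ (5/8)·v_R² + (17/10)·v_R + (-192/25) = 0
  disc = (17/10)² − 4·(5/8)·(-192/25) = 2209/100 ; √disc = 47/10
  v_R = (−(17/10) + 47/10) / (2·(5/8)) = 12/5 m/s
check:
braking lasts T_s = (12/5)/(4/5) = 3.0000 s
robot covers v_R·T_r = 2.4000·0.2000 = 0.4800 m before braking
braking distance = 2.4000²/(2·0.8000) = 3.6000 m
person approaches 1.2000·(0.2000+3.0000) = 3.8400 m
C+Z_d+Z_r = 0.0200+0.0300+0.0050 = 0.0550 m
sum ≈ 0.4800+3.6000+3.8400+0.0550 ≈ 7.9750 m = S ✓

v_R_max = 12/5 m/s = 2.4000 m/s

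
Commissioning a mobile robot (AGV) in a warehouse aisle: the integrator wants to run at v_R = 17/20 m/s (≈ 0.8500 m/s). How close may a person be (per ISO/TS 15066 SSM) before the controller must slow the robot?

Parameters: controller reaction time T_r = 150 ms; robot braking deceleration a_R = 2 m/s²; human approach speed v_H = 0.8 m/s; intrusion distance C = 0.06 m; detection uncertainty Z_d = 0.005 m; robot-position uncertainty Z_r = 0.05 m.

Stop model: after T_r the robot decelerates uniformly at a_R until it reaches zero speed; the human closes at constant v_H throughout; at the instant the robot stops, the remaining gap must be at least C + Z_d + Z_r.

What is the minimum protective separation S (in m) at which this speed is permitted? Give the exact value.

stop time T_s = (17/20)/2 = 0.4250 s
robot in T_r: 0.8500·0.1500 = 0.1275 m
robot under decel: 0.8500²/(2·2.0000) = 0.1806 m
person approaches 0.8000·(0.1500+0.4250) = 0.4600 m
margins: 0.0600+0.0050+0.0500 = 0.1150 m
S_min ≈ 0.1275+0.1806+0.4600+0.1150  ⇒  S_min = 1413/1600 m

S_min = 1413/1600 m = 0.8831 m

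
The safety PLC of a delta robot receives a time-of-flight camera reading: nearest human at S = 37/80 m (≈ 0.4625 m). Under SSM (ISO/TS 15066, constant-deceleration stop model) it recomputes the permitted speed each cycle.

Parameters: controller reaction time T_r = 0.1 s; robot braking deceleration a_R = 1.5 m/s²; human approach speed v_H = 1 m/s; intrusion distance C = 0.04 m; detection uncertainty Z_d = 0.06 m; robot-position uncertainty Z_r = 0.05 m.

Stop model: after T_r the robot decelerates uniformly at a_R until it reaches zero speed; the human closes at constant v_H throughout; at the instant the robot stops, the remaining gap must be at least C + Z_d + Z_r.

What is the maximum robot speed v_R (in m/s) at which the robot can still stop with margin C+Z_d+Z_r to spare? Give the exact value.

collect terms ⇒ (1/3)·v_R² + (23/30)·v_R + (-17/80) = 0
  disc = (23/30)² − 4·(1/3)·(-17/80) = 196/225 ; √disc = 14/15
  v_R = (−(23/30) + 14/15) / (2·(1/3)) = 1/4 m/s
check:
T_s = v_R/a_R = (1/4)/(3/2) = 0.1667 s
robot covers v_R·T_r = 0.2500·0.1000 = 0.0250 m before braking
braking distance = 0.2500²/(2·1.5000) = 0.0208 m
human over T_r+T_s: 1.0000·(0.1000+0.1667) = 0.2667 m
residual clearance needed = 0.0400+0.0600+0.0500 = 0.1500 m
sum ≈ 0.0250+0.0208+0.2667+0.1500 ≈ 0.4625 m = S ✓

v_R_max = 1/4 m/s = 0.2500 m/s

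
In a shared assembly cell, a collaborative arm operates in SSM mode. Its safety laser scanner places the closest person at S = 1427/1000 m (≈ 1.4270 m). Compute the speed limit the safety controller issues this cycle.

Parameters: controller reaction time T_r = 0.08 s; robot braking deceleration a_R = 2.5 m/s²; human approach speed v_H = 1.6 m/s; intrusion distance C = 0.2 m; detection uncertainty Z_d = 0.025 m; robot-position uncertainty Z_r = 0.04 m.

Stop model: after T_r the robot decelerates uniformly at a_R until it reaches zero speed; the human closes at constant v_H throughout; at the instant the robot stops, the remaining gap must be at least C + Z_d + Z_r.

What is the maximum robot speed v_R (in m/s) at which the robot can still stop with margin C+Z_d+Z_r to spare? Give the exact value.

collect terms ⇒ (1/5)·v_R² + (18/25)·v_R + (-517/500) = 0
  disc = (18/25)² − 4·(1/5)·(-517/500) = 841/625 ; √disc = 29/25
  v_R = (−(18/25) + 29/25) / (2·(1/5)) = 11/10 m/s
check:
braking lasts T_s = (11/10)/(5/2) = 0.4400 s
robot covers v_R·T_r = 1.1000·0.0800 = 0.0880 m before braking
robot covers 1.1000·0.4400 − ½·2.5000·0.4400² = 0.2420 m while stopping
human closes 1.6000·0.5200 = 0.8320 m
residual clearance needed = 0.2000+0.0250+0.0400 = 0.2650 m
sum ≈ 0.0880+0.2420+0.8320+0.2650 ≈ 1.4270 m = S ✓

v_R_max = 11/10 m/s = 1.1000 m/s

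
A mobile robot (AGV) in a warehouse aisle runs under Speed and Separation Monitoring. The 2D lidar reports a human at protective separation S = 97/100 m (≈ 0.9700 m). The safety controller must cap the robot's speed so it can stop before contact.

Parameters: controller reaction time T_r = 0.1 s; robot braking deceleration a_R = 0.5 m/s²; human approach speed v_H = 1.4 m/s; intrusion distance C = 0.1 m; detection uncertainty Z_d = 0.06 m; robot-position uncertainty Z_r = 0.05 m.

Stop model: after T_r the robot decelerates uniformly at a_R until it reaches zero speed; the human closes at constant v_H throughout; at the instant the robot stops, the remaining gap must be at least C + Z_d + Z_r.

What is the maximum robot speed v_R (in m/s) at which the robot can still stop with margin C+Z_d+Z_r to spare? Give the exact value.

v_R_max = 1/5 m/s = 0.2000 m/s

quadratic (1)·v² + (29/10)·v + (-31/50) = 0
  disc = (29/10)² − 4·(1)·(-31/50) = 1089/100 ; √disc = 33/10
  v_R = (−(29/10) + 33/10) / (2·(1)) = 1/5 m/s
check:
braking lasts T_s = (1/5)/(1/2) = 0.4000 s
robot in T_r: 0.2000·0.1000 = 0.0200 m
robot under decel: 0.2000²/(2·0.5000) = 0.0400 m
human closes 1.4000·0.5000 = 0.7000 m
C+Z_d+Z_r = 0.1000+0.0600+0.0500 = 0.2100 m
sum ≈ 0.0200+0.0400+0.7000+0.2100 ≈ 0.9700 m = S ✓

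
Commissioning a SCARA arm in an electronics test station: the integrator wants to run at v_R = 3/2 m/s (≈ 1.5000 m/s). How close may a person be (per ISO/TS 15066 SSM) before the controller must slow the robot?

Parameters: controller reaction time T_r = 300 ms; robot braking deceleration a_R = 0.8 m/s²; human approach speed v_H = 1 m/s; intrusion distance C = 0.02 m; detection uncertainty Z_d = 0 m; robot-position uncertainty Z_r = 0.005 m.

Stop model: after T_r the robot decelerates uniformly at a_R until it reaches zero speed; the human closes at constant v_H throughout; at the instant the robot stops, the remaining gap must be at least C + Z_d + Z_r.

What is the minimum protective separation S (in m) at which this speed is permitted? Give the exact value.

braking lasts T_s = (3/2)/(4/5) = 1.8750 s
reaction-phase robot travel = 1.5000·0.3000 = 0.4500 m
braking distance = 1.5000²/(2·0.8000) = 1.4062 m
human over T_r+T_s: 1.0000·(0.3000+1.8750) = 2.1750 m
residual clearance needed = 0.0200+0.0000+0.0050 = 0.0250 m
S_min ≈ 0.4500+1.4062+2.1750+0.0250  ⇒  S_min = 649/160 m

S_min = 649/160 m = 4.0563 m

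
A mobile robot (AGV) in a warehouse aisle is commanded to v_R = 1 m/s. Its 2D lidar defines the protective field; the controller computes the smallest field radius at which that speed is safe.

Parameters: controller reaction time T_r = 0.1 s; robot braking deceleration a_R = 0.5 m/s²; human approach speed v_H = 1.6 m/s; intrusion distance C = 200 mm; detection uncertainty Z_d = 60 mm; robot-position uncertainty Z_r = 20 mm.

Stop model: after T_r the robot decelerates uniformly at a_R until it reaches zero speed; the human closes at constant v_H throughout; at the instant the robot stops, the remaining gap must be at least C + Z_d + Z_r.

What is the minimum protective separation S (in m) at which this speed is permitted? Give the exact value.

T_s = v_R/a_R = 1/(1/2) = 2.0000 s
robot covers v_R·T_r = 1.0000·0.1000 = 0.1000 m before braking
robot under decel: 1.0000²/(2·0.5000) = 1.0000 m
person approaches 1.6000·(0.1000+2.0000) = 3.3600 m
residual clearance needed = 0.2000+0.0600+0.0200 = 0.2800 m
S_min ≈ 0.1000+1.0000+3.3600+0.2800  ⇒  S_min = 237/50 m

S_min = 237/50 m = 4.7400 m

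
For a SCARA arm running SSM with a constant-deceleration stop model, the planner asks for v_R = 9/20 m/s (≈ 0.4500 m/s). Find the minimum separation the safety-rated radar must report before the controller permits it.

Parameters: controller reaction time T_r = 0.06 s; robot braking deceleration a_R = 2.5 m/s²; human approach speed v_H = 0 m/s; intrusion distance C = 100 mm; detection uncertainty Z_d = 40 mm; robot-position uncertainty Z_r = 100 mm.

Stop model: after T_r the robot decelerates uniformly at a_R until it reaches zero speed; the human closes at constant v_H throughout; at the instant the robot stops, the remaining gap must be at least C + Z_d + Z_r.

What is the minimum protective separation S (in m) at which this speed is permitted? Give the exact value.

S_min = 123/400 m = 0.3075 m

stop time T_s = (9/20)/(5/2) = 0.1800 s
robot in T_r: 0.4500·0.0600 = 0.0270 m
robot covers 0.4500·0.1800 − ½·2.5000·0.1800² = 0.0405 m while stopping
person approaches 0.0000·(0.0600+0.1800) = 0.0000 m
C+Z_d+Z_r = 0.1000+0.0400+0.1000 = 0.2400 m
S_min ≈ 0.0270+0.0405+0.0000+0.2400  ⇒  S_min = 123/400 m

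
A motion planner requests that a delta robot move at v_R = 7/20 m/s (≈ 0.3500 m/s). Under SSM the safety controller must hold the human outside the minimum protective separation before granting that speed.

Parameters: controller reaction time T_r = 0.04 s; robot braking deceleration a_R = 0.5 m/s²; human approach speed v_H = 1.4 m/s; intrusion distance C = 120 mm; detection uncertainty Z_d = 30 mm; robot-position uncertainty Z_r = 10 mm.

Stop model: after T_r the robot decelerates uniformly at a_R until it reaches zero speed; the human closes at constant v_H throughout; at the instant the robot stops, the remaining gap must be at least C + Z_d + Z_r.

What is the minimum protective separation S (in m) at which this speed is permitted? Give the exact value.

S_min = 533/400 m = 1.3325 m

braking lasts T_s = (7/20)/(1/2) = 0.7000 s
robot covers v_R·T_r = 0.3500·0.0400 = 0.0140 m before braking
braking distance = 0.3500²/(2·0.5000) = 0.1225 m
human closes 1.4000·0.7400 = 1.0360 m
C+Z_d+Z_r = 0.1200+0.0300+0.0100 = 0.1600 m
S_min ≈ 0.0140+0.1225+1.0360+0.1600  ⇒  S_min = 533/400 m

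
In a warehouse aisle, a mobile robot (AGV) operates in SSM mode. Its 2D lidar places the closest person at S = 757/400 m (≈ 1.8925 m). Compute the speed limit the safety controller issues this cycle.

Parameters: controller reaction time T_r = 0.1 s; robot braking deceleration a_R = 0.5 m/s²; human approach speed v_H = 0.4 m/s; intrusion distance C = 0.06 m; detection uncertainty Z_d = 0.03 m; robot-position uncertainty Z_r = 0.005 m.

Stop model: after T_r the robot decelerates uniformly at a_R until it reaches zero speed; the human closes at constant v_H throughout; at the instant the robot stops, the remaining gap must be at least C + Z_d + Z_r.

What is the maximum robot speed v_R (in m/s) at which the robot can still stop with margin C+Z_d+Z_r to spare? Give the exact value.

v_R_max = 19/20 m/s = 0.9500 m/s

collect terms ⇒ (1)·v_R² + (9/10)·v_R + (-703/400) = 0
  disc = (9/10)² − 4·(1)·(-703/400) = 196/25 ; √disc = 14/5
  v_R = (−(9/10) + 14/5) / (2·(1)) = 19/20 m/s
check:
braking lasts T_s = (19/20)/(1/2) = 1.9000 s
reaction-phase robot travel = 0.9500·0.1000 = 0.0950 m
robot under decel: 0.9500²/(2·0.5000) = 0.9025 m
human closes 0.4000·2.0000 = 0.8000 m
C+Z_d+Z_r = 0.0600+0.0300+0.0050 = 0.0950 m
sum ≈ 0.0950+0.9025+0.8000+0.0950 ≈ 1.8925 m = S ✓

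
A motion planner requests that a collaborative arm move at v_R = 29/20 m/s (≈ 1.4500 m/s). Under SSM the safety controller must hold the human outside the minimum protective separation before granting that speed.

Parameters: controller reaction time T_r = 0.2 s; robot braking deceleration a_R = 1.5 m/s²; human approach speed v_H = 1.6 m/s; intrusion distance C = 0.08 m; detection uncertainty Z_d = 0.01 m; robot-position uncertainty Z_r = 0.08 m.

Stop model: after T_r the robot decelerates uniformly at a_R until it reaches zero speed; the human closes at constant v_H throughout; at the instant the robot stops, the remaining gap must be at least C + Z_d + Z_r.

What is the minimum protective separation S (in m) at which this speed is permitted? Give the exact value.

braking lasts T_s = (29/20)/(3/2) = 0.9667 s
robot covers v_R·T_r = 1.4500·0.2000 = 0.2900 m before braking
robot under decel: 1.4500²/(2·1.5000) = 0.7008 m
human over T_r+T_s: 1.6000·(0.2000+0.9667) = 1.8667 m
residual clearance needed = 0.0800+0.0100+0.0800 = 0.1700 m
S_min ≈ 0.2900+0.7008+1.8667+0.1700  ⇒  S_min = 1211/400 m

S_min = 1211/400 m = 3.0275 m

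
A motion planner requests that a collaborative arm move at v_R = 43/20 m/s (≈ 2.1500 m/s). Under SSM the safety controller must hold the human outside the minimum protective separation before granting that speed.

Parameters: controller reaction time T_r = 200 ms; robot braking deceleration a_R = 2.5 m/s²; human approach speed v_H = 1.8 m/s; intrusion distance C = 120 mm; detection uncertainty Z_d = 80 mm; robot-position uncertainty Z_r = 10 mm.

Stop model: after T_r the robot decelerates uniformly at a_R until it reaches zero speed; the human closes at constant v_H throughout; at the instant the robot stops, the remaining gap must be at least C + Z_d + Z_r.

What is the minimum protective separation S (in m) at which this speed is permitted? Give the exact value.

S_min = 1389/400 m = 3.4725 m

stop time T_s = (43/20)/(5/2) = 0.8600 s
robot covers v_R·T_r = 2.1500·0.2000 = 0.4300 m before braking
robot under decel: 2.1500²/(2·2.5000) = 0.9245 m
human closes 1.8000·1.0600 = 1.9080 m
residual clearance needed = 0.1200+0.0800+0.0100 = 0.2100 m
S_min ≈ 0.4300+0.9245+1.9080+0.2100  ⇒  S_min = 1389/400 m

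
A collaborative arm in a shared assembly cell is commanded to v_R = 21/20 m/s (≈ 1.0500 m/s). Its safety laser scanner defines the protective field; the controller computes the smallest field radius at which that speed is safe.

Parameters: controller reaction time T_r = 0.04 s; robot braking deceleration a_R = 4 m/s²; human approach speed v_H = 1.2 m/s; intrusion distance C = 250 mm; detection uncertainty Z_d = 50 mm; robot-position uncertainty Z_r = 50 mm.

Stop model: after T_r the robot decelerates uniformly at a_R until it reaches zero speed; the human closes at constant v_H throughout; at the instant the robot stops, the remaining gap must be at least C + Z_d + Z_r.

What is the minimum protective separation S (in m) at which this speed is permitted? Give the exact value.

S_min = 2857/3200 m = 0.8928 m

stop time T_s = (21/20)/4 = 0.2625 s
robot in T_r: 1.0500·0.0400 = 0.0420 m
braking distance = 1.0500²/(2·4.0000) = 0.1378 m
human closes 1.2000·0.3025 = 0.3630 m
C+Z_d+Z_r = 0.2500+0.0500+0.0500 = 0.3500 m
S_min ≈ 0.0420+0.1378+0.3630+0.3500  ⇒  S_min = 2857/3200 m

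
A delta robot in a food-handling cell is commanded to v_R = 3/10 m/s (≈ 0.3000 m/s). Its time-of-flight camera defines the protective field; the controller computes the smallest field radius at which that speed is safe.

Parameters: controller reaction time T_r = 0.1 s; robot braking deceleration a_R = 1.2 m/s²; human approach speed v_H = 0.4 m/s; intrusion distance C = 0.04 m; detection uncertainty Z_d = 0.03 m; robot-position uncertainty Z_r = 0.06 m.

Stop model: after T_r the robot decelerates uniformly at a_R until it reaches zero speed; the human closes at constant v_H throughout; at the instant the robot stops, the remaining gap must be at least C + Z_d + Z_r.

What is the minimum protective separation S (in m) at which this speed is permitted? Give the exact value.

stop time T_s = (3/10)/(6/5) = 0.2500 s
robot covers v_R·T_r = 0.3000·0.1000 = 0.0300 m before braking
robot covers 0.3000·0.2500 − ½·1.2000·0.2500² = 0.0375 m while stopping
human over T_r+T_s: 0.4000·(0.1000+0.2500) = 0.1400 m
residual clearance needed = 0.0400+0.0300+0.0600 = 0.1300 m
S_min ≈ 0.0300+0.0375+0.1400+0.1300  ⇒  S_min = 27/80 m

S_min = 27/80 m = 0.3375 m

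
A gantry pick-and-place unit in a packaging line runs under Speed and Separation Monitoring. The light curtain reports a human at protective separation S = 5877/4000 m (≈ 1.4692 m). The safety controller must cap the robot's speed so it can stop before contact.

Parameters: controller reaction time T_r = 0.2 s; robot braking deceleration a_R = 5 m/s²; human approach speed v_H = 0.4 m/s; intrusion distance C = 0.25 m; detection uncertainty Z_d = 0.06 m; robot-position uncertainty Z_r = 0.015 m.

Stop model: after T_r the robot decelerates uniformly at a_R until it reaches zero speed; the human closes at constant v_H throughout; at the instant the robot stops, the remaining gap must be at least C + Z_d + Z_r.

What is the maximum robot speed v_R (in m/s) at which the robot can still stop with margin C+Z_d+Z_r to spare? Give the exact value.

quadratic (1/10)·v² + (7/25)·v + (-4257/4000) = 0
  disc = (7/25)² − 4·(1/10)·(-4257/4000) = 5041/10000 ; √disc = 71/100
  v_R = (−(7/25) + 71/100) / (2·(1/10)) = 43/20 m/s
check:
T_s = v_R/a_R = (43/20)/5 = 0.4300 s
reaction-phase robot travel = 2.1500·0.2000 = 0.4300 m
robot covers 2.1500·0.4300 − ½·5.0000·0.4300² = 0.4622 m while stopping
human over T_r+T_s: 0.4000·(0.2000+0.4300) = 0.2520 m
C+Z_d+Z_r = 0.2500+0.0600+0.0150 = 0.3250 m
sum ≈ 0.4300+0.4622+0.2520+0.3250 ≈ 1.4692 m = S ✓

v_R_max = 43/20 m/s = 2.1500 m/s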